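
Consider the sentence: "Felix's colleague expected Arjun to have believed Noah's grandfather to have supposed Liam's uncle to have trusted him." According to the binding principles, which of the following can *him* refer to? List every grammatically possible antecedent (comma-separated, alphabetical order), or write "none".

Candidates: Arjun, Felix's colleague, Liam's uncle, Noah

*him* is a pronoun; Principle B requires it to be free in its binding domain — the clause headed by 'trusted'.
— Arjun: subject of the clause headed by 'believed'; c-commands the pronoun but lies outside its binding domain — allowed.
— Felix's colleague: subject of the matrix clause; c-commands the pronoun but lies outside its binding domain — allowed.
— Liam's uncle: subject of the clause headed by 'trusted'; c-commands the pronoun within its binding domain — blocked (Principle B).
— Noah: possessor inside the subject DP of the clause headed by 'supposed'; does not c-command the pronoun — Principle B does not apply; allowed.

Arjun, Felix's colleague, Noah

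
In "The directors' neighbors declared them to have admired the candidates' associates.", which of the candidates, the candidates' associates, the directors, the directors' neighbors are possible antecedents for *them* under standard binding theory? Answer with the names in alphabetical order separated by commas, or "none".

the directors

*them* is a pronoun; Principle B requires it to be free in its binding domain — the matrix clause.
— the candidates: possessor inside the object DP of the clause headed by 'admired'; is c-commanded by the pronoun; coreference would bind this R-expression — blocked (Principle C).
— the candidates' associates: object of the clause headed by 'admired'; is c-commanded by the pronoun; coreference would bind this R-expression — blocked (Principle C).
— the directors: possessor inside the subject DP of the matrix clause; does not c-command the pronoun — Principle B does not apply; allowed.
— the directors' neighbors: subject of the matrix clause; c-commands the pronoun within its binding domain — blocked (Principle B).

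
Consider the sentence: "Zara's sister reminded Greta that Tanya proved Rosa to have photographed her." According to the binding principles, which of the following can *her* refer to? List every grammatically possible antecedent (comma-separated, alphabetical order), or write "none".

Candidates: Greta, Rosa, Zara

*her* is a pronoun; Principle B requires it to be free in its binding domain — the clause headed by 'photographed'.
— Greta: object of the matrix clause; c-commands the pronoun but lies outside its binding domain — allowed.
— Rosa: subject of the clause headed by 'photographed'; c-commands the pronoun within its binding domain — blocked (Principle B).
— Zara: possessor inside the subject DP of the matrix clause; does not c-command the pronoun — Principle B does not apply; allowed.

Greta, Zara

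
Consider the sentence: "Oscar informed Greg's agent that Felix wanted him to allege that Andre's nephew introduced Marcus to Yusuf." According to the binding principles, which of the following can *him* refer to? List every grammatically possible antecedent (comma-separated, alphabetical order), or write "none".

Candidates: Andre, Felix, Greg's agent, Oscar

*him* is a pronoun; Principle B requires it to be free in its binding domain — the clause headed by 'wanted'.
— Andre: possessor inside the subject DP of the clause headed by 'introduced'; is c-commanded by the pronoun; coreference would bind this R-expression — blocked (Principle C).
— Felix: subject of the clause headed by 'wanted'; c-commands the pronoun within its binding domain — blocked (Principle B).
— Greg's agent: object of the matrix clause; c-commands the pronoun but lies outside its binding domain — allowed.
— Oscar: subject of the matrix clause; c-commands the pronoun but lies outside its binding domain — allowed.

Greg's agent, Oscar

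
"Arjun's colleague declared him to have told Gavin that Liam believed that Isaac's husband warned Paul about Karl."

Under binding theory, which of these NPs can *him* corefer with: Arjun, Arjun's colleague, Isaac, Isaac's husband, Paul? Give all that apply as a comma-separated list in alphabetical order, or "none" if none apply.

*him* is a pronoun; Principle B requires it to be free in its binding domain — the matrix clause.
— Arjun: possessor inside the subject DP of the matrix clause; does not c-command the pronoun — Principle B does not apply; allowed.
— Arjun's colleague: subject of the matrix clause; c-commands the pronoun within its binding domain — blocked (Principle B).
— Isaac: possessor inside the subject DP of the clause headed by 'warned'; is c-commanded by the pronoun; coreference would bind this R-expression — blocked (Principle C).
— Isaac's husband: subject of the clause headed by 'warned'; is c-commanded by the pronoun; coreference would bind this R-expression — blocked (Principle C).
— Paul: object of the clause headed by 'warned'; is c-commanded by the pronoun; coreference would bind this R-expression — blocked (Principle C).

Arjun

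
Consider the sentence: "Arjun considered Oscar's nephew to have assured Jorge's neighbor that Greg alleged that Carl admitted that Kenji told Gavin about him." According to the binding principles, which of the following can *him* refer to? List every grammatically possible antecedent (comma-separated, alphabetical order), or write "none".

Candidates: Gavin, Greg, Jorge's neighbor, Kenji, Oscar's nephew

*him* is a pronoun; Principle B requires it to be free in its binding domain — the clause headed by 'told'.
— Gavin: object of the clause headed by 'told'; c-commands the pronoun within its binding domain — blocked (Principle B).
— Greg: subject of the clause headed by 'alleged'; c-commands the pronoun but lies outside its binding domain — allowed.
— Jorge's neighbor: object of the clause headed by 'assured'; c-commands the pronoun but lies outside its binding domain — allowed.
— Kenji: subject of the clause headed by 'told'; c-commands the pronoun within its binding domain — blocked (Principle B).
— Oscar's nephew: subject of the clause headed by 'assured'; c-commands the pronoun but lies outside its binding domain — allowed.

Greg, Jorge's neighbor, Oscar's nephew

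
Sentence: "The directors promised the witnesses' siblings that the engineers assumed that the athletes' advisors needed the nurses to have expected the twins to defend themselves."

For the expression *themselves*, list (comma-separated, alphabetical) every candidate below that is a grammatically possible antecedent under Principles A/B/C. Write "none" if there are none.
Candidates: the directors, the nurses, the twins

*themselves* is a reflexive; Principle A requires it to be bound within its binding domain — the clause headed by 'defend'.
— the directors: subject of the matrix clause; c-commands the reflexive but lies outside its binding domain — cannot bind it (Principle A).
— the nurses: subject of the clause headed by 'expected'; c-commands the reflexive but lies outside its binding domain — cannot bind it (Principle A).
— the twins: subject of the clause headed by 'defend'; c-commands the reflexive within its binding domain — allowed (Principle A).

the twins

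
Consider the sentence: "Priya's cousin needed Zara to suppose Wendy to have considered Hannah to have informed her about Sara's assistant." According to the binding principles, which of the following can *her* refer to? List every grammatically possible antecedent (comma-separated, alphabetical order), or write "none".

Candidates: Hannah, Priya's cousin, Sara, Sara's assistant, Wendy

*her* is a pronoun; Principle B requires it to be free in its binding domain — the clause headed by 'informed'.
— Hannah: subject of the clause headed by 'informed'; c-commands the pronoun within its binding domain — blocked (Principle B).
— Priya's cousin: subject of the matrix clause; c-commands the pronoun but lies outside its binding domain — allowed.
— Sara: possessor inside the second object DP of the clause headed by 'informed'; is c-commanded by the pronoun; coreference would bind this R-expression — blocked (Principle C).
— Sara's assistant: second object of the clause headed by 'informed'; is c-commanded by the pronoun; coreference would bind this R-expression — blocked (Principle C).
— Wendy: subject of the clause headed by 'considered'; c-commands the pronoun but lies outside its binding domain — allowed.

Priya's cousin, Wendy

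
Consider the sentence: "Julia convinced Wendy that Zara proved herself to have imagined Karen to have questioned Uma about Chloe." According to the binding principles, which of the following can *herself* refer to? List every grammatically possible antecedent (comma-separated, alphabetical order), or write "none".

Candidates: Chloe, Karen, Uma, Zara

*herself* is a reflexive; Principle A requires it to be bound within its binding domain — the clause headed by 'proved'.
— Chloe: second object of the clause headed by 'questioned'; does not c-command the reflexive — cannot bind it (Principle A).
— Karen: subject of the clause headed by 'questioned'; does not c-command the reflexive — cannot bind it (Principle A).
— Uma: object of the clause headed by 'questioned'; does not c-command the reflexive — cannot bind it (Principle A).
— Zara: subject of the clause headed by 'proved'; c-commands the reflexive within its binding domain — allowed (Principle A).

Zara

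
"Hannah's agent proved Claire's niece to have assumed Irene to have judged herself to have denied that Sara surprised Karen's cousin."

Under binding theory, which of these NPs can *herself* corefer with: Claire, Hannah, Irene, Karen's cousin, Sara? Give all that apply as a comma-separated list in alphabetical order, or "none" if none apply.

*herself* is a reflexive; Principle A requires it to be bound within its binding domain — the clause headed by 'judged'.
— Claire: possessor inside the subject DP of the clause headed by 'assumed'; does not c-command the reflexive — cannot bind it (Principle A).
— Hannah: possessor inside the subject DP of the matrix clause; does not c-command the reflexive — cannot bind it (Principle A).
— Irene: subject of the clause headed by 'judged'; c-commands the reflexive within its binding domain — allowed (Principle A).
— Karen's cousin: object of the clause headed by 'surprised'; does not c-command the reflexive — cannot bind it (Principle A).
— Sara: subject of the clause headed by 'surprised'; does not c-command the reflexive — cannot bind it (Principle A).

Irene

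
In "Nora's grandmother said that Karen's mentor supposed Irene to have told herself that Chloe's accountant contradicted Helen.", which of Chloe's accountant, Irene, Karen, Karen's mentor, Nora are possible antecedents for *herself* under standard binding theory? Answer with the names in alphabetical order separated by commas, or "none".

Irene

*herself* is a reflexive; Principle A requires it to be bound within its binding domain — the clause headed by 'told'.
— Chloe's accountant: subject of the clause headed by 'contradicted'; does not c-command the reflexive — cannot bind it (Principle A).
— Irene: subject of the clause headed by 'told'; c-commands the reflexive within its binding domain — allowed (Principle A).
— Karen: possessor inside the subject DP of the clause headed by 'supposed'; does not c-command the reflexive — cannot bind it (Principle A).
— Karen's mentor: subject of the clause headed by 'supposed'; c-commands the reflexive but lies outside its binding domain — cannot bind it (Principle A).
— Nora: possessor inside the subject DP of the matrix clause; does not c-command the reflexive — cannot bind it (Principle A).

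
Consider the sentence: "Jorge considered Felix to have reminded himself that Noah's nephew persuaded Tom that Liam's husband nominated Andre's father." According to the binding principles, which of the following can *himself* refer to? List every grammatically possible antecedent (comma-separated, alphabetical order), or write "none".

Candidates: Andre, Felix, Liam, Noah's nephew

Felix

*himself* is a reflexive; Principle A requires it to be bound within its binding domain — the clause headed by 'reminded'.
— Andre: possessor inside the object DP of the clause headed by 'nominated'; does not c-command the reflexive — cannot bind it (Principle A).
— Felix: subject of the clause headed by 'reminded'; c-commands the reflexive within its binding domain — allowed (Principle A).
— Liam: possessor inside the subject DP of the clause headed by 'nominated'; does not c-command the reflexive — cannot bind it (Principle A).
— Noah's nephew: subject of the clause headed by 'persuaded'; does not c-command the reflexive — cannot bind it (Principle A).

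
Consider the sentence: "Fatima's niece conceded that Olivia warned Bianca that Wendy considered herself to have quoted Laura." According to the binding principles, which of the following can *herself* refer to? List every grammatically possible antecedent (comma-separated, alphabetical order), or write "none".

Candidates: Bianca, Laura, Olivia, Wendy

Wendy

*herself* is a reflexive; Principle A requires it to be bound within its binding domain — the clause headed by 'considered'.
— Bianca: object of the clause headed by 'warned'; c-commands the reflexive but lies outside its binding domain — cannot bind it (Principle A).
— Laura: object of the clause headed by 'quoted'; does not c-command the reflexive — cannot bind it (Principle A).
— Olivia: subject of the clause headed by 'warned'; c-commands the reflexive but lies outside its binding domain — cannot bind it (Principle A).
— Wendy: subject of the clause headed by 'considered'; c-commands the reflexive within its binding domain — allowed (Principle A).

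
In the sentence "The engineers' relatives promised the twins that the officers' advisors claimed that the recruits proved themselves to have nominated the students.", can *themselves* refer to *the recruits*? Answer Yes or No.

*themselves* is a reflexive; Principle A requires it to be bound within its binding domain — the clause headed by 'proved'.
— the recruits: subject of the clause headed by 'proved'; c-commands the reflexive within its binding domain — allowed (Principle A).

Yes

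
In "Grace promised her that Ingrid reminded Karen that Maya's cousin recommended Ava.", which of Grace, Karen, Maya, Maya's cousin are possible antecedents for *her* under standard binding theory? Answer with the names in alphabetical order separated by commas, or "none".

*her* is a pronoun; Principle B requires it to be free in its binding domain — the matrix clause.
— Grace: subject of the matrix clause; c-commands the pronoun within its binding domain — blocked (Principle B).
— Karen: object of the clause headed by 'reminded'; is c-commanded by the pronoun; coreference would bind this R-expression — blocked (Principle C).
— Maya: possessor inside the subject DP of the clause headed by 'recommended'; is c-commanded by the pronoun; coreference would bind this R-expression — blocked (Principle C).
— Maya's cousin: subject of the clause headed by 'recommended'; is c-commanded by the pronoun; coreference would bind this R-expression — blocked (Principle C).

none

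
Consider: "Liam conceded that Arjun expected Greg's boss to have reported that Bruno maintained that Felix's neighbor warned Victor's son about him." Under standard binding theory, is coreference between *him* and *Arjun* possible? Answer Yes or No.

Yes

*Arjun* is an R-expression; Principle C requires it to be free (not bound by any c-commanding expression).
— him: second object of the clause headed by 'warned'; the pronoun does not c-command the R-expression — coreference allowed.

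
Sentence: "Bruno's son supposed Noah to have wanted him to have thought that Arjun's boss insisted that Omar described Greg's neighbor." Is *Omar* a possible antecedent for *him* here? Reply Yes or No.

No

*him* is a pronoun; Principle B requires it to be free in its binding domain — the clause headed by 'wanted'.
— Omar: subject of the clause headed by 'described'; is c-commanded by the pronoun; coreference would bind this R-expression — blocked (Principle C).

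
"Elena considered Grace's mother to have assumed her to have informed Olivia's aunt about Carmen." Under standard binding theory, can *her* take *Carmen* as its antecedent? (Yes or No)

No

*her* is a pronoun; Principle B requires it to be free in its binding domain — the clause headed by 'assumed'.
— Carmen: second object of the clause headed by 'informed'; is c-commanded by the pronoun; coreference would bind this R-expression — blocked (Principle C).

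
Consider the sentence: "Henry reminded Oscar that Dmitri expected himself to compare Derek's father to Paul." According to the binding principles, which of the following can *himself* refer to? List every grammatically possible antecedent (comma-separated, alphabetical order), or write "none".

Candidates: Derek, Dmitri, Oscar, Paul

Dmitri

*himself* is a reflexive; Principle A requires it to be bound within its binding domain — the clause headed by 'expected'.
— Derek: possessor inside the object DP of the clause headed by 'compare'; does not c-command the reflexive — cannot bind it (Principle A).
— Dmitri: subject of the clause headed by 'expected'; c-commands the reflexive within its binding domain — allowed (Principle A).
— Oscar: object of the matrix clause; c-commands the reflexive but lies outside its binding domain — cannot bind it (Principle A).
— Paul: second object of the clause headed by 'compare'; does not c-command the reflexive — cannot bind it (Principle A).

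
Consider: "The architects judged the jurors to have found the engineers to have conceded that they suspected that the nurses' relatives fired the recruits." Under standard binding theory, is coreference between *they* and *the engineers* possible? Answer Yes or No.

*the engineers* is an R-expression; Principle C requires it to be free (not bound by any c-commanding expression).
— they: subject of the clause headed by 'suspected'; the pronoun does not c-command the R-expression — coreference allowed.

Yes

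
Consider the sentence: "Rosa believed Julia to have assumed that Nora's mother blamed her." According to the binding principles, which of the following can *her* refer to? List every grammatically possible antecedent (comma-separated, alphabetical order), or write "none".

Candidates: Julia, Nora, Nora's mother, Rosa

*her* is a pronoun; Principle B requires it to be free in its binding domain — the clause headed by 'blamed'.
— Julia: subject of the clause headed by 'assumed'; c-commands the pronoun but lies outside its binding domain — allowed.
— Nora: possessor inside the subject DP of the clause headed by 'blamed'; does not c-command the pronoun — Principle B does not apply; allowed.
— Nora's mother: subject of the clause headed by 'blamed'; c-commands the pronoun within its binding domain — blocked (Principle B).
— Rosa: subject of the matrix clause; c-commands the pronoun but lies outside its binding domain — allowed.

Julia, Nora, Rosa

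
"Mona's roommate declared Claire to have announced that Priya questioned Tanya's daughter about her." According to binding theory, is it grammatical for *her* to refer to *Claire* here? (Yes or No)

Yes

*Claire* is an R-expression; Principle C requires it to be free (not bound by any c-commanding expression).
— her: second object of the clause headed by 'questioned'; the pronoun does not c-command the R-expression — coreference allowed.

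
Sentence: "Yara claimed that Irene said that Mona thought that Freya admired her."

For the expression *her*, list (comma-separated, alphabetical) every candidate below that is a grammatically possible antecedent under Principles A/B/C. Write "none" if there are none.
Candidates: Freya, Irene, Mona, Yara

Irene, Mona, Yara

*her* is a pronoun; Principle B requires it to be free in its binding domain — the clause headed by 'admired'.
— Freya: subject of the clause headed by 'admired'; c-commands the pronoun within its binding domain — blocked (Principle B).
— Irene: subject of the clause headed by 'said'; c-commands the pronoun but lies outside its binding domain — allowed.
— Mona: subject of the clause headed by 'thought'; c-commands the pronoun but lies outside its binding domain — allowed.
— Yara: subject of the matrix clause; c-commands the pronoun but lies outside its binding domain — allowed.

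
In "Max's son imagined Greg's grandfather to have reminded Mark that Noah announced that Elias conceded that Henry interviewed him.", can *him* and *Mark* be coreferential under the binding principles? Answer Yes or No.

Yes

*Mark* is an R-expression; Principle C requires it to be free (not bound by any c-commanding expression).
— him: object of the clause headed by 'interviewed'; the pronoun does not c-command the R-expression — coreference allowed.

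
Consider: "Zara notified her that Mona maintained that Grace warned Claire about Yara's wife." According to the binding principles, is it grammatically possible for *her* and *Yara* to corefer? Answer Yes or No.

No

*her* is a pronoun; Principle B requires it to be free in its binding domain — the matrix clause.
— Yara: possessor inside the second object DP of the clause headed by 'warned'; is c-commanded by the pronoun; coreference would bind this R-expression — blocked (Principle C).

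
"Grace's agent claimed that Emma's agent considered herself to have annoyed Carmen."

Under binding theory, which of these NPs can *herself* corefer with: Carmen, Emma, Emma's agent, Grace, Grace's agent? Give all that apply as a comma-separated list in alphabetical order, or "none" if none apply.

*herself* is a reflexive; Principle A requires it to be bound within its binding domain — the clause headed by 'considered'.
— Carmen: object of the clause headed by 'annoyed'; does not c-command the reflexive — cannot bind it (Principle A).
— Emma: possessor inside the subject DP of the clause headed by 'considered'; does not c-command the reflexive — cannot bind it (Principle A).
— Emma's agent: subject of the clause headed by 'considered'; c-commands the reflexive within its binding domain — allowed (Principle A).
— Grace: possessor inside the subject DP of the matrix clause; does not c-command the reflexive — cannot bind it (Principle A).
— Grace's agent: subject of the matrix clause; c-commands the reflexive but lies outside its binding domain — cannot bind it (Principle A).

Emma's agent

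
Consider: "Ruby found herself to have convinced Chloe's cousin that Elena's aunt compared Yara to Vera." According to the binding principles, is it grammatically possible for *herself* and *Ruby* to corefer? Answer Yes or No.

Yes

*herself* is a reflexive; Principle A requires it to be bound within its binding domain — the matrix clause.
— Ruby: subject of the matrix clause; c-commands the reflexive within its binding domain — allowed (Principle A).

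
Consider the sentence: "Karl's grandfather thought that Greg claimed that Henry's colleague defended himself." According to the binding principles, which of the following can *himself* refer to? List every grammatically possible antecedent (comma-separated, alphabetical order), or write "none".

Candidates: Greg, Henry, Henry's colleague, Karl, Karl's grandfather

*himself* is a reflexive; Principle A requires it to be bound within its binding domain — the clause headed by 'defended'.
— Greg: subject of the clause headed by 'claimed'; c-commands the reflexive but lies outside its binding domain — cannot bind it (Principle A).
— Henry: possessor inside the subject DP of the clause headed by 'defended'; does not c-command the reflexive — cannot bind it (Principle A).
— Henry's colleague: subject of the clause headed by 'defended'; c-commands the reflexive within its binding domain — allowed (Principle A).
— Karl: possessor inside the subject DP of the matrix clause; does not c-command the reflexive — cannot bind it (Principle A).
— Karl's grandfather: subject of the matrix clause; c-commands the reflexive but lies outside its binding domain — cannot bind it (Principle A).

Henry's colleague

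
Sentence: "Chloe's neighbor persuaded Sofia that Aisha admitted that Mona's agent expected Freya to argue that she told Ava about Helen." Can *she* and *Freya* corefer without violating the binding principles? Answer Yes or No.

Yes

*Freya* is an R-expression; Principle C requires it to be free (not bound by any c-commanding expression).
— she: subject of the clause headed by 'told'; the pronoun does not c-command the R-expression — coreference allowed.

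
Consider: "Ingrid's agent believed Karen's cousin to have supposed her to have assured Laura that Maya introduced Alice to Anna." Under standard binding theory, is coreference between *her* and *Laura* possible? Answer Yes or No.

No

*Laura* is an R-expression; Principle C requires it to be free (not bound by any c-commanding expression).
— her: subject of the clause headed by 'assured'; the pronoun c-commands the R-expression — coreference blocked (Principle C).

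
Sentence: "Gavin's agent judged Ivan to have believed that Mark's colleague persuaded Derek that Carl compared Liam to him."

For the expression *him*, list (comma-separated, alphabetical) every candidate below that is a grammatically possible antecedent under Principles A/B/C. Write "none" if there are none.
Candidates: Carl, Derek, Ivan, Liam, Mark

*him* is a pronoun; Principle B requires it to be free in its binding domain — the clause headed by 'compared'.
— Carl: subject of the clause headed by 'compared'; c-commands the pronoun within its binding domain — blocked (Principle B).
— Derek: object of the clause headed by 'persuaded'; c-commands the pronoun but lies outside its binding domain — allowed.
— Ivan: subject of the clause headed by 'believed'; c-commands the pronoun but lies outside its binding domain — allowed.
— Liam: object of the clause headed by 'compared'; c-commands the pronoun within its binding domain — blocked (Principle B).
— Mark: possessor inside the subject DP of the clause headed by 'persuaded'; does not c-command the pronoun — Principle B does not apply; allowed.

Derek, Ivan, Mark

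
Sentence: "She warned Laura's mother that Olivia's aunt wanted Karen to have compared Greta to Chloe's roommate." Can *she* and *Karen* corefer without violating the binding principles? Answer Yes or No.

No

*Karen* is an R-expression; Principle C requires it to be free (not bound by any c-commanding expression).
— she: subject of the matrix clause; the pronoun c-commands the R-expression — coreference blocked (Principle C).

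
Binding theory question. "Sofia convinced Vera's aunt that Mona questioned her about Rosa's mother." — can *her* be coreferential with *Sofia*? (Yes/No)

*her* is a pronoun; Principle B requires it to be free in its binding domain — the clause headed by 'questioned'.
— Sofia: subject of the matrix clause; c-commands the pronoun but lies outside its binding domain — allowed.

Yes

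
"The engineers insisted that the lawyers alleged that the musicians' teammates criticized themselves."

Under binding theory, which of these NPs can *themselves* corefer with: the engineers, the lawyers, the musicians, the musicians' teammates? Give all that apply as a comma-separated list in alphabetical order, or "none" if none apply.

the musicians' teammates

*themselves* is a reflexive; Principle A requires it to be bound within its binding domain — the clause headed by 'criticized'.
— the engineers: subject of the matrix clause; c-commands the reflexive but lies outside its binding domain — cannot bind it (Principle A).
— the lawyers: subject of the clause headed by 'alleged'; c-commands the reflexive but lies outside its binding domain — cannot bind it (Principle A).
— the musicians: possessor inside the subject DP of the clause headed by 'criticized'; does not c-command the reflexive — cannot bind it (Principle A).
— the musicians' teammates: subject of the clause headed by 'criticized'; c-commands the reflexive within its binding domain — allowed (Principle A).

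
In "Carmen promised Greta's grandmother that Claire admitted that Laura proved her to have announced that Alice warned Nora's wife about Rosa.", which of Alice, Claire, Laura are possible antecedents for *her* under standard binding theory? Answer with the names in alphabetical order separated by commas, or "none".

Claire

*her* is a pronoun; Principle B requires it to be free in its binding domain — the clause headed by 'proved'.
— Alice: subject of the clause headed by 'warned'; is c-commanded by the pronoun; coreference would bind this R-expression — blocked (Principle C).
— Claire: subject of the clause headed by 'admitted'; c-commands the pronoun but lies outside its binding domain — allowed.
— Laura: subject of the clause headed by 'proved'; c-commands the pronoun within its binding domain — blocked (Principle B).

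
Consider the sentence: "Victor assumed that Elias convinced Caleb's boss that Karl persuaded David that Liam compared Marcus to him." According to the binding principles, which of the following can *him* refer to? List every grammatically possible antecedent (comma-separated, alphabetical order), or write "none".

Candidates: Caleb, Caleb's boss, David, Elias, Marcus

Caleb, Caleb's boss, David, Elias

*him* is a pronoun; Principle B requires it to be free in its binding domain — the clause headed by 'compared'.
— Caleb: possessor inside the object DP of the clause headed by 'convinced'; does not c-command the pronoun — Principle B does not apply; allowed.
— Caleb's boss: object of the clause headed by 'convinced'; c-commands the pronoun but lies outside its binding domain — allowed.
— David: object of the clause headed by 'persuaded'; c-commands the pronoun but lies outside its binding domain — allowed.
— Elias: subject of the clause headed by 'convinced'; c-commands the pronoun but lies outside its binding domain — allowed.
— Marcus: object of the clause headed by 'compared'; c-commands the pronoun within its binding domain — blocked (Principle B).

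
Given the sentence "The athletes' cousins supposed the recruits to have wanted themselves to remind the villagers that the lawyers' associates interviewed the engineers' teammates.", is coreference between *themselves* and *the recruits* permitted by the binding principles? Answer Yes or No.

Yes

*themselves* is a reflexive; Principle A requires it to be bound within its binding domain — the clause headed by 'wanted'.
— the recruits: subject of the clause headed by 'wanted'; c-commands the reflexive within its binding domain — allowed (Principle A).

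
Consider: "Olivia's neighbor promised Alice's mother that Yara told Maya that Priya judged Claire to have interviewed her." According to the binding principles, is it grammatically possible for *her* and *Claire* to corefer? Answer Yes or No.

No

*her* is a pronoun; Principle B requires it to be free in its binding domain — the clause headed by 'interviewed'.
— Claire: subject of the clause headed by 'interviewed'; c-commands the pronoun within its binding domain — blocked (Principle B).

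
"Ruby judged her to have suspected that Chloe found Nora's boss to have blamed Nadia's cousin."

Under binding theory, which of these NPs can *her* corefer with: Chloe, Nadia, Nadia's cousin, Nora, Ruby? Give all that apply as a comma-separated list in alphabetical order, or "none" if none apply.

none

*her* is a pronoun; Principle B requires it to be free in its binding domain — the matrix clause.
— Chloe: subject of the clause headed by 'found'; is c-commanded by the pronoun; coreference would bind this R-expression — blocked (Principle C).
— Nadia: possessor inside the object DP of the clause headed by 'blamed'; is c-commanded by the pronoun; coreference would bind this R-expression — blocked (Principle C).
— Nadia's cousin: object of the clause headed by 'blamed'; is c-commanded by the pronoun; coreference would bind this R-expression — blocked (Principle C).
— Nora: possessor inside the subject DP of the clause headed by 'blamed'; is c-commanded by the pronoun; coreference would bind this R-expression — blocked (Principle C).
— Ruby: subject of the matrix clause; c-commands the pronoun within its binding domain — blocked (Principle B).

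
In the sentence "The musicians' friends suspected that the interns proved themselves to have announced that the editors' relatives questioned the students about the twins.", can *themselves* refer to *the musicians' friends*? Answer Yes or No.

*themselves* is a reflexive; Principle A requires it to be bound within its binding domain — the clause headed by 'proved'.
— the musicians' friends: subject of the matrix clause; c-commands the reflexive but lies outside its binding domain — cannot bind it (Principle A).

No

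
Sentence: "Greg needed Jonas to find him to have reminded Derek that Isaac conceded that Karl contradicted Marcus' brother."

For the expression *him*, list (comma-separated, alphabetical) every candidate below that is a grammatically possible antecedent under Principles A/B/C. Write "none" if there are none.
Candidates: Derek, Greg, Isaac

Greg

*him* is a pronoun; Principle B requires it to be free in its binding domain — the clause headed by 'find'.
— Derek: object of the clause headed by 'reminded'; is c-commanded by the pronoun; coreference would bind this R-expression — blocked (Principle C).
— Greg: subject of the matrix clause; c-commands the pronoun but lies outside its binding domain — allowed.
— Isaac: subject of the clause headed by 'conceded'; is c-commanded by the pronoun; coreference would bind this R-expression — blocked (Principle C).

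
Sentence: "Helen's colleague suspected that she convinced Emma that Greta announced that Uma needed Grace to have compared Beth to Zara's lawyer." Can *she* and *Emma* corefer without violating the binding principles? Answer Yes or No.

*Emma* is an R-expression; Principle C requires it to be free (not bound by any c-commanding expression).
— she: subject of the clause headed by 'convinced'; the pronoun c-commands the R-expression — coreference blocked (Principle C).

No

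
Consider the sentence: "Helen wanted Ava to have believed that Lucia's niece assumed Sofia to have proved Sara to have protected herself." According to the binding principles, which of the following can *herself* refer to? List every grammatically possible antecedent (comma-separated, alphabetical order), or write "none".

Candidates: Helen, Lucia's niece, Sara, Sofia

*herself* is a reflexive; Principle A requires it to be bound within its binding domain — the clause headed by 'protected'.
— Helen: subject of the matrix clause; c-commands the reflexive but lies outside its binding domain — cannot bind it (Principle A).
— Lucia's niece: subject of the clause headed by 'assumed'; c-commands the reflexive but lies outside its binding domain — cannot bind it (Principle A).
— Sara: subject of the clause headed by 'protected'; c-commands the reflexive within its binding domain — allowed (Principle A).
— Sofia: subject of the clause headed by 'proved'; c-commands the reflexive but lies outside its binding domain — cannot bind it (Principle A).

Sara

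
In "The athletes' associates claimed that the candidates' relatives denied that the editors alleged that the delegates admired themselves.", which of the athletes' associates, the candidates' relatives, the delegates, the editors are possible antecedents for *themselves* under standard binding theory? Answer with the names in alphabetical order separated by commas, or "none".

*themselves* is a reflexive; Principle A requires it to be bound within its binding domain — the clause headed by 'admired'.
— the athletes' associates: subject of the matrix clause; c-commands the reflexive but lies outside its binding domain — cannot bind it (Principle A).
— the candidates' relatives: subject of the clause headed by 'denied'; c-commands the reflexive but lies outside its binding domain — cannot bind it (Principle A).
— the delegates: subject of the clause headed by 'admired'; c-commands the reflexive within its binding domain — allowed (Principle A).
— the editors: subject of the clause headed by 'alleged'; c-commands the reflexive but lies outside its binding domain — cannot bind it (Principle A).

the delegates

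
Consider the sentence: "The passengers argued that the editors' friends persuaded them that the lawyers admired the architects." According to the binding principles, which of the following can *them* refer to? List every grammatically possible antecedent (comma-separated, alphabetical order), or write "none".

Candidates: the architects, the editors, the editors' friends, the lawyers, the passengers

the editors, the passengers

*them* is a pronoun; Principle B requires it to be free in its binding domain — the clause headed by 'persuaded'.
— the architects: object of the clause headed by 'admired'; is c-commanded by the pronoun; coreference would bind this R-expression — blocked (Principle C).
— the editors: possessor inside the subject DP of the clause headed by 'persuaded'; does not c-command the pronoun — Principle B does not apply; allowed.
— the editors' friends: subject of the clause headed by 'persuaded'; c-commands the pronoun within its binding domain — blocked (Principle B).
— the lawyers: subject of the clause headed by 'admired'; is c-commanded by the pronoun; coreference would bind this R-expression — blocked (Principle C).
— the passengers: subject of the matrix clause; c-commands the pronoun but lies outside its binding domain — allowed.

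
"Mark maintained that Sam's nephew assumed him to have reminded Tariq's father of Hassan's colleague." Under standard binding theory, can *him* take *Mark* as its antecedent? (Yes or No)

*him* is a pronoun; Principle B requires it to be free in its binding domain — the clause headed by 'assumed'.
— Mark: subject of the matrix clause; c-commands the pronoun but lies outside its binding domain — allowed.

Yes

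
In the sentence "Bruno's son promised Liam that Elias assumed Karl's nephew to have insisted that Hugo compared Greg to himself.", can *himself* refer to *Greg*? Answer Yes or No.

*himself* is a reflexive; Principle A requires it to be bound within its binding domain — the clause headed by 'compared'.
— Greg: object of the clause headed by 'compared'; c-commands the reflexive within its binding domain — allowed (Principle A).

Yes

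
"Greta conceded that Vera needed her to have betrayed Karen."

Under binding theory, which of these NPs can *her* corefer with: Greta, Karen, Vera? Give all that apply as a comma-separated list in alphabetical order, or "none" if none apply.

*her* is a pronoun; Principle B requires it to be free in its binding domain — the clause headed by 'needed'.
— Greta: subject of the matrix clause; c-commands the pronoun but lies outside its binding domain — allowed.
— Karen: object of the clause headed by 'betrayed'; is c-commanded by the pronoun; coreference would bind this R-expression — blocked (Principle C).
— Vera: subject of the clause headed by 'needed'; c-commands the pronoun within its binding domain — blocked (Principle B).

Greta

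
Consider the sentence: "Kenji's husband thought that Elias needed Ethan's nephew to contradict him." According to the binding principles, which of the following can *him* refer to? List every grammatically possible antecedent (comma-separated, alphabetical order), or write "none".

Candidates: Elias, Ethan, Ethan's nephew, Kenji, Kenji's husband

Elias, Ethan, Kenji, Kenji's husband

*him* is a pronoun; Principle B requires it to be free in its binding domain — the clause headed by 'contradict'.
— Elias: subject of the clause headed by 'needed'; c-commands the pronoun but lies outside its binding domain — allowed.
— Ethan: possessor inside the subject DP of the clause headed by 'contradict'; does not c-command the pronoun — Principle B does not apply; allowed.
— Ethan's nephew: subject of the clause headed by 'contradict'; c-commands the pronoun within its binding domain — blocked (Principle B).
— Kenji: possessor inside the subject DP of the matrix clause; does not c-command the pronoun — Principle B does not apply; allowed.
— Kenji's husband: subject of the matrix clause; c-commands the pronoun but lies outside its binding domain — allowed.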